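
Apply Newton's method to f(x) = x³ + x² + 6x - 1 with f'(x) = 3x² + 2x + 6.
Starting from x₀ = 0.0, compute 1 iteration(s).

f(x) = x³ + x² + 6x - 1
f'(x) = 3x² + 2x + 6
x₀ = 0.0

Newton-Raphson formula: x_{n+1} = x_n - f(x_n)/f'(x_n)

Iteration 1:
  f(0.000000) = -1.000000
  f'(0.000000) = 6.000000
  x_1 = 0.000000 - (-1.000000)/6.000000 = 0.166667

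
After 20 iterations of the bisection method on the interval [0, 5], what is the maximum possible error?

Bisection error bound: |error| ≤ (b-a)/2^n
|error| ≤ (5 - 0)/2^20 = 5/2^20
|error| ≤ 0.0000047684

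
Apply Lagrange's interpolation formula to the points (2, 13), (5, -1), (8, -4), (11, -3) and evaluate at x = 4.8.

Lagrange interpolation formula:
P(x) = Σ yᵢ × Lᵢ(x)
where Lᵢ(x) = Π_{j≠i} (x - xⱼ)/(xᵢ - xⱼ)

L_0(4.8) = (4.8 - 5)/(2 - 5) × (4.8 - 8)/(2 - 8) × (4.8 - 11)/(2 - 11) = 0.024494
L_1(4.8) = (4.8 - 2)/(5 - 2) × (4.8 - 8)/(5 - 8) × (4.8 - 11)/(5 - 11) = 1.028741
L_2(4.8) = (4.8 - 2)/(8 - 2) × (4.8 - 5)/(8 - 5) × (4.8 - 11)/(8 - 11) = -0.064296
L_3(4.8) = (4.8 - 2)/(11 - 2) × (4.8 - 5)/(11 - 5) × (4.8 - 8)/(11 - 8) = 0.011062

P(4.8) = 13×L_0(4.8) + (-1)×L_1(4.8) + (-4)×L_2(4.8) + (-3)×L_3(4.8)
P(4.8) = -0.486321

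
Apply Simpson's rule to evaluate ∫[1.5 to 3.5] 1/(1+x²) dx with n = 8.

f(x) = 1/(1+x²)
a = 1.5, b = 3.5, n = 8
h = (b - a)/n = 0.250000

Simpson's rule: (h/3)[f(x₀) + 4f(x₁) + 2f(x₂) + ... + f(xₙ)]

x_0 = 1.5000, f(x_0) = 0.307692, coefficient = 1
x_1 = 1.7500, f(x_1) = 0.246154, coefficient = 4
x_2 = 2.0000, f(x_2) = 0.200000, coefficient = 2
x_3 = 2.2500, f(x_3) = 0.164948, coefficient = 4
x_4 = 2.5000, f(x_4) = 0.137931, coefficient = 2
x_5 = 2.7500, f(x_5) = 0.116788, coefficient = 4
x_6 = 3.0000, f(x_6) = 0.100000, coefficient = 2
x_7 = 3.2500, f(x_7) = 0.086486, coefficient = 4
x_8 = 3.5000, f(x_8) = 0.075472, coefficient = 1

I ≈ (0.250000/3) × 3.716535 = 0.309711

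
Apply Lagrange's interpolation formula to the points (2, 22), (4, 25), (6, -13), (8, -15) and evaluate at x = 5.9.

Lagrange interpolation formula:
P(x) = Σ yᵢ × Lᵢ(x)
where Lᵢ(x) = Π_{j≠i} (x - xⱼ)/(xᵢ - xⱼ)

L_0(5.9) = (5.9 - 4)/(2 - 4) × (5.9 - 6)/(2 - 6) × (5.9 - 8)/(2 - 8) = -0.008312
L_1(5.9) = (5.9 - 2)/(4 - 2) × (5.9 - 6)/(4 - 6) × (5.9 - 8)/(4 - 8) = 0.051187
L_2(5.9) = (5.9 - 2)/(6 - 2) × (5.9 - 4)/(6 - 4) × (5.9 - 8)/(6 - 8) = 0.972563
L_3(5.9) = (5.9 - 2)/(8 - 2) × (5.9 - 4)/(8 - 4) × (5.9 - 6)/(8 - 6) = -0.015437

P(5.9) = 22×L_0(5.9) + 25×L_1(5.9) + (-13)×L_2(5.9) + (-15)×L_3(5.9)
P(5.9) = -11.314938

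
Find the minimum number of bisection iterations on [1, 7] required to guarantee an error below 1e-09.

We need (b-a)/2^n ≤ 1e-09
(7 - 1)/2^n ≤ 1e-09
6/2^n ≤ 1e-09
2^n ≥ 6000000000
n ≥ log₂(6000000000) = 32.48
n ≥ 33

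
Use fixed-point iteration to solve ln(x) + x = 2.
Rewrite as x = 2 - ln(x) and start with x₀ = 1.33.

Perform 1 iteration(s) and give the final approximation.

Equation: ln(x) + x = 2
Fixed-point form: x = 2 - ln(x)
x₀ = 1.33

x_1 = g(1.330000) = 1.714821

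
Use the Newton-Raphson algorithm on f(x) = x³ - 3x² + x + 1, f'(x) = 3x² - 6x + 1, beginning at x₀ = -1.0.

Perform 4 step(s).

f(x) = x³ - 3x² + x + 1
f'(x) = 3x² - 6x + 1
x₀ = -1.0

Newton-Raphson formula: x_{n+1} = x_n - f(x_n)/f'(x_n)

Iteration 1:
  f(-1.000000) = -4.000000
  f'(-1.000000) = 10.000000
  x_1 = -1.000000 - (-4.000000)/10.000000 = -0.600000
Iteration 2:
  f(-0.600000) = -0.896000
  f'(-0.600000) = 5.680000
  x_2 = -0.600000 - (-0.896000)/5.680000 = -0.442254
Iteration 3:
  f(-0.442254) = -0.115518
  f'(-0.442254) = 4.240286
  x_3 = -0.442254 - (-0.115518)/4.240286 = -0.415011
Iteration 4:
  f(-0.415011) = -0.003191
  f'(-0.415011) = 4.006765
  x_4 = -0.415011 - (-0.003191)/4.006765 = -0.414214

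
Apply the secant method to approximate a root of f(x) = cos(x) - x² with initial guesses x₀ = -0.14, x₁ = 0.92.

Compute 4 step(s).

f(x) = cos(x) - x²
x₀ = -0.14, x₁ = 0.92

Secant formula: x_{n+1} = x_n - f(x_n)(x_n - x_{n-1})/(f(x_n) - f(x_{n-1}))

Iteration 1:
  f(-0.140000) = 0.970616
  f(0.920000) = -0.240580
  x_2 = 0.920000 - (-0.240580)×(0.920000 - (-0.140000))/(-0.240580 - 0.970616)
       = 0.709452
Iteration 2:
  f(0.920000) = -0.240580
  f(0.709452) = 0.255396
  x_3 = 0.709452 - 0.255396×(0.709452 - 0.920000)/(0.255396 - (-0.240580))
       = 0.817871
Iteration 3:
  f(0.709452) = 0.255396
  f(0.817871) = 0.014863
  x_4 = 0.817871 - 0.014863×(0.817871 - 0.709452)/(0.014863 - 0.255396)
       = 0.824571
Iteration 4:
  f(0.817871) = 0.014863
  f(0.824571) = -0.001044
  x_5 = 0.824571 - (-0.001044)×(0.824571 - 0.817871)/(-0.001044 - 0.014863)
       = 0.824131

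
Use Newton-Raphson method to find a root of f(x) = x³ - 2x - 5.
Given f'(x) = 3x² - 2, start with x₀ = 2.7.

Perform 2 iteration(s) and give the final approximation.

f(x) = x³ - 2x - 5
f'(x) = 3x² - 2
x₀ = 2.7

Newton-Raphson formula: x_{n+1} = x_n - f(x_n)/f'(x_n)

Iteration 1:
  f(2.700000) = 9.283000
  f'(2.700000) = 19.870000
  x_1 = 2.700000 - 9.283000/19.870000 = 2.232813
Iteration 2:
  f(2.232813) = 1.665964
  f'(2.232813) = 12.956366
  x_2 = 2.232813 - 1.665964/12.956366 = 2.104231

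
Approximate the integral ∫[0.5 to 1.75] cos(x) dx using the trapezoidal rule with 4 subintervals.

f(x) = cos(x)
a = 0.5, b = 1.75, n = 4
h = (b - a)/n = 0.312500

Trapezoidal rule: (h/2)[f(x₀) + 2f(x₁) + 2f(x₂) + ... + f(xₙ)]

x_0 = 0.5000, f(x_0) = 0.877583, coefficient = 1
x_1 = 0.8125, f(x_1) = 0.687686, coefficient = 2
x_2 = 1.1250, f(x_2) = 0.431177, coefficient = 2
x_3 = 1.4375, f(x_3) = 0.132902, coefficient = 2
x_4 = 1.7500, f(x_4) = -0.178246, coefficient = 1

I ≈ (0.312500/2) × 3.202865 = 0.500448
Exact value: 0.504560
Error: 0.004113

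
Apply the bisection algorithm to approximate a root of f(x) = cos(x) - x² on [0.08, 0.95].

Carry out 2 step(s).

f(x) = cos(x) - x²
Initial interval: [0.08, 0.95]

Iteration 1:
  c_1 = (0.080000 + 0.950000)/2 = 0.515000
  f(c_1) = f(0.515000) = 0.605068
  f(a) × f(c) ≥ 0, new interval: [0.515000, 0.950000]
Iteration 2:
  c_2 = (0.515000 + 0.950000)/2 = 0.732500
  f(c_2) = f(0.732500) = 0.206949
  f(a) × f(c) ≥ 0, new interval: [0.732500, 0.950000]

After 2 iteration(s), the approximation is c_2 = 0.732500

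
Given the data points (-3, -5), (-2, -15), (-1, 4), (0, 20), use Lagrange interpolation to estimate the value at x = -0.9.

Lagrange interpolation formula:
P(x) = Σ yᵢ × Lᵢ(x)
where Lᵢ(x) = Π_{j≠i} (x - xⱼ)/(xᵢ - xⱼ)

L_0(-0.9) = (-0.9 - (-2))/(-3 - (-2)) × (-0.9 - (-1))/(-3 - (-1)) × (-0.9 - 0)/(-3 - 0) = 0.016500
L_1(-0.9) = (-0.9 - (-3))/(-2 - (-3)) × (-0.9 - (-1))/(-2 - (-1)) × (-0.9 - 0)/(-2 - 0) = -0.094500
L_2(-0.9) = (-0.9 - (-3))/(-1 - (-3)) × (-0.9 - (-2))/(-1 - (-2)) × (-0.9 - 0)/(-1 - 0) = 1.039500
L_3(-0.9) = (-0.9 - (-3))/(0 - (-3)) × (-0.9 - (-2))/(0 - (-2)) × (-0.9 - (-1))/(0 - (-1)) = 0.038500

P(-0.9) = (-5)×L_0(-0.9) + (-15)×L_1(-0.9) + 4×L_2(-0.9) + 20×L_3(-0.9)
P(-0.9) = 6.263000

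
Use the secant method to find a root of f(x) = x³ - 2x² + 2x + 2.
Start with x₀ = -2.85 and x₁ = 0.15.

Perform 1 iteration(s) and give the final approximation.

f(x) = x³ - 2x² + 2x + 2
x₀ = -2.85, x₁ = 0.15

Secant formula: x_{n+1} = x_n - f(x_n)(x_n - x_{n-1})/(f(x_n) - f(x_{n-1}))

Iteration 1:
  f(-2.850000) = -43.094125
  f(0.150000) = 2.258375
  x_2 = 0.150000 - 2.258375×(0.150000 - (-2.850000))/(2.258375 - (-43.094125))
       = 0.000612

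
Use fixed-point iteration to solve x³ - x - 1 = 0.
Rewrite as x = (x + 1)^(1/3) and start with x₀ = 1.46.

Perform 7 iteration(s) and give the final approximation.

Equation: x³ - x - 1 = 0
Fixed-point form: x = (x + 1)^(1/3)
x₀ = 1.46

x_1 = g(1.460000) = 1.349931
x_2 = g(1.349931) = 1.329490
x_3 = g(1.329490) = 1.325624
x_4 = g(1.325624) = 1.324890
x_5 = g(1.324890) = 1.324751
x_6 = g(1.324751) = 1.324724
x_7 = g(1.324724) = 1.324719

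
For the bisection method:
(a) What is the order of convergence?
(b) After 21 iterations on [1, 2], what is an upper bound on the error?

(a) Bisection has linear (order 1) convergence; the error is halved each step.

(b) Error bound = (b-a)/2^n = (2 - 1)/2^{21}
    = 1/2^{21}

(a) 1 (linear); (b) error ≤ 4.77e-07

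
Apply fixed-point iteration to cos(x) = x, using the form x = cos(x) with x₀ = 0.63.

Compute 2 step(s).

Equation: cos(x) = x
Fixed-point form: x = cos(x)
x₀ = 0.63

x_1 = g(0.630000) = 0.808028
x_2 = g(0.808028) = 0.690926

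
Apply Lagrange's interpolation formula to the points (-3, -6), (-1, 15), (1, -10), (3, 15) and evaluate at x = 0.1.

Lagrange interpolation formula:
P(x) = Σ yᵢ × Lᵢ(x)
where Lᵢ(x) = Π_{j≠i} (x - xⱼ)/(xᵢ - xⱼ)

L_0(0.1) = (0.1 - (-1))/(-3 - (-1)) × (0.1 - 1)/(-3 - 1) × (0.1 - 3)/(-3 - 3) = -0.059813
L_1(0.1) = (0.1 - (-3))/(-1 - (-3)) × (0.1 - 1)/(-1 - 1) × (0.1 - 3)/(-1 - 3) = 0.505687
L_2(0.1) = (0.1 - (-3))/(1 - (-3)) × (0.1 - (-1))/(1 - (-1)) × (0.1 - 3)/(1 - 3) = 0.618063
L_3(0.1) = (0.1 - (-3))/(3 - (-3)) × (0.1 - (-1))/(3 - (-1)) × (0.1 - 1)/(3 - 1) = -0.063938

P(0.1) = (-6)×L_0(0.1) + 15×L_1(0.1) + (-10)×L_2(0.1) + 15×L_3(0.1)
P(0.1) = 0.804500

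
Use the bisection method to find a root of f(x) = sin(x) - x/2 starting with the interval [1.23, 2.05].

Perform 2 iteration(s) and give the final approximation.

f(x) = sin(x) - x/2
Initial interval: [1.23, 2.05]

Iteration 1:
  c_1 = (1.230000 + 2.050000)/2 = 1.640000
  f(c_1) = f(1.640000) = 0.177606
  f(a) × f(c) ≥ 0, new interval: [1.640000, 2.050000]
Iteration 2:
  c_2 = (1.640000 + 2.050000)/2 = 1.845000
  f(c_2) = f(1.845000) = 0.040141
  f(a) × f(c) ≥ 0, new interval: [1.845000, 2.050000]

After 2 iteration(s), the approximation is c_2 = 1.845000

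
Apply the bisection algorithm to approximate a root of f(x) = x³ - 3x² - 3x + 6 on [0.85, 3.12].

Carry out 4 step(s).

f(x) = x³ - 3x² - 3x + 6
Initial interval: [0.85, 3.12]

Iteration 1:
  c_1 = (0.850000 + 3.120000)/2 = 1.985000
  f(c_1) = f(1.985000) = -3.954328
  f(a) × f(c) < 0, new interval: [0.850000, 1.985000]
Iteration 2:
  c_2 = (0.850000 + 1.985000)/2 = 1.417500
  f(c_2) = f(1.417500) = -1.432227
  f(a) × f(c) < 0, new interval: [0.850000, 1.417500]
Iteration 3:
  c_3 = (0.850000 + 1.417500)/2 = 1.133750
  f(c_3) = f(1.133750) = 0.199893
  f(a) × f(c) ≥ 0, new interval: [1.133750, 1.417500]
Iteration 4:
  c_4 = (1.133750 + 1.417500)/2 = 1.275625
  f(c_4) = f(1.275625) = -0.632811
  f(a) × f(c) < 0, new interval: [1.133750, 1.275625]

After 4 iteration(s), the approximation is c_4 = 1.275625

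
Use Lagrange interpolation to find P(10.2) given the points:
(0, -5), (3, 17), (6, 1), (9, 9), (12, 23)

Lagrange interpolation formula:
P(x) = Σ yᵢ × Lᵢ(x)
where Lᵢ(x) = Π_{j≠i} (x - xⱼ)/(xᵢ - xⱼ)

L_0(10.2) = (10.2 - 3)/(0 - 3) × (10.2 - 6)/(0 - 6) × (10.2 - 9)/(0 - 9) × (10.2 - 12)/(0 - 12) = -0.033600
L_1(10.2) = (10.2 - 0)/(3 - 0) × (10.2 - 6)/(3 - 6) × (10.2 - 9)/(3 - 9) × (10.2 - 12)/(3 - 12) = 0.190400
L_2(10.2) = (10.2 - 0)/(6 - 0) × (10.2 - 3)/(6 - 3) × (10.2 - 9)/(6 - 9) × (10.2 - 12)/(6 - 12) = -0.489600
L_3(10.2) = (10.2 - 0)/(9 - 0) × (10.2 - 3)/(9 - 3) × (10.2 - 6)/(9 - 6) × (10.2 - 12)/(9 - 12) = 1.142400
L_4(10.2) = (10.2 - 0)/(12 - 0) × (10.2 - 3)/(12 - 3) × (10.2 - 6)/(12 - 6) × (10.2 - 9)/(12 - 9) = 0.190400

P(10.2) = (-5)×L_0(10.2) + 17×L_1(10.2) + 1×L_2(10.2) + 9×L_3(10.2) + 23×L_4(10.2)
P(10.2) = 17.576000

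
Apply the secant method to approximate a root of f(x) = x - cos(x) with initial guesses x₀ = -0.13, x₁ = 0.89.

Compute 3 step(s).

f(x) = x - cos(x)
x₀ = -0.13, x₁ = 0.89

Secant formula: x_{n+1} = x_n - f(x_n)(x_n - x_{n-1})/(f(x_n) - f(x_{n-1}))

Iteration 1:
  f(-0.130000) = -1.121562
  f(0.890000) = 0.260588
  x_2 = 0.890000 - 0.260588×(0.890000 - (-0.130000))/(0.260588 - (-1.121562))
       = 0.697691
Iteration 2:
  f(0.890000) = 0.260588
  f(0.697691) = -0.068636
  x_3 = 0.697691 - (-0.068636)×(0.697691 - 0.890000)/(-0.068636 - 0.260588)
       = 0.737784
Iteration 3:
  f(0.697691) = -0.068636
  f(0.737784) = -0.002178
  x_4 = 0.737784 - (-0.002178)×(0.737784 - 0.697691)/(-0.002178 - (-0.068636))
       = 0.739097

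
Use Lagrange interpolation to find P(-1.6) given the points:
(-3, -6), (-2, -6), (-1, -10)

Lagrange interpolation formula:
P(x) = Σ yᵢ × Lᵢ(x)
where Lᵢ(x) = Π_{j≠i} (x - xⱼ)/(xᵢ - xⱼ)

L_0(-1.6) = (-1.6 - (-2))/(-3 - (-2)) × (-1.6 - (-1))/(-3 - (-1)) = -0.120000
L_1(-1.6) = (-1.6 - (-3))/(-2 - (-3)) × (-1.6 - (-1))/(-2 - (-1)) = 0.840000
L_2(-1.6) = (-1.6 - (-3))/(-1 - (-3)) × (-1.6 - (-2))/(-1 - (-2)) = 0.280000

P(-1.6) = (-6)×L_0(-1.6) + (-6)×L_1(-1.6) + (-10)×L_2(-1.6)
P(-1.6) = -7.120000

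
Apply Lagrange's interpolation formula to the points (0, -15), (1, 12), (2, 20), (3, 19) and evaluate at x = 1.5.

Lagrange interpolation formula:
P(x) = Σ yᵢ × Lᵢ(x)
where Lᵢ(x) = Π_{j≠i} (x - xⱼ)/(xᵢ - xⱼ)

L_0(1.5) = (1.5 - 1)/(0 - 1) × (1.5 - 2)/(0 - 2) × (1.5 - 3)/(0 - 3) = -0.062500
L_1(1.5) = (1.5 - 0)/(1 - 0) × (1.5 - 2)/(1 - 2) × (1.5 - 3)/(1 - 3) = 0.562500
L_2(1.5) = (1.5 - 0)/(2 - 0) × (1.5 - 1)/(2 - 1) × (1.5 - 3)/(2 - 3) = 0.562500
L_3(1.5) = (1.5 - 0)/(3 - 0) × (1.5 - 1)/(3 - 1) × (1.5 - 2)/(3 - 2) = -0.062500

P(1.5) = (-15)×L_0(1.5) + 12×L_1(1.5) + 20×L_2(1.5) + 19×L_3(1.5)
P(1.5) = 17.750000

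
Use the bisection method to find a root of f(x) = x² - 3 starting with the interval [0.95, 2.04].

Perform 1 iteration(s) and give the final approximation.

f(x) = x² - 3
Initial interval: [0.95, 2.04]

Iteration 1:
  c_1 = (0.950000 + 2.040000)/2 = 1.495000
  f(c_1) = f(1.495000) = -0.764975
  f(a) × f(c) ≥ 0, new interval: [1.495000, 2.040000]

After 1 iteration(s), the approximation is c_1 = 1.495000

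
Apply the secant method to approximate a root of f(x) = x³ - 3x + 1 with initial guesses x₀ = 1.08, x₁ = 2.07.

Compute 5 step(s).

f(x) = x³ - 3x + 1
x₀ = 1.08, x₁ = 2.07

Secant formula: x_{n+1} = x_n - f(x_n)(x_n - x_{n-1})/(f(x_n) - f(x_{n-1}))

Iteration 1:
  f(1.080000) = -0.980288
  f(2.070000) = 3.659743
  x_2 = 2.070000 - 3.659743×(2.070000 - 1.080000)/(3.659743 - (-0.980288))
       = 1.289155
Iteration 2:
  f(2.070000) = 3.659743
  f(1.289155) = -0.724992
  x_3 = 1.289155 - (-0.724992)×(1.289155 - 2.070000)/(-0.724992 - 3.659743)
       = 1.418263
Iteration 3:
  f(1.289155) = -0.724992
  f(1.418263) = -0.401995
  x_4 = 1.418263 - (-0.401995)×(1.418263 - 1.289155)/(-0.401995 - (-0.724992))
       = 1.578949
Iteration 4:
  f(1.418263) = -0.401995
  f(1.578949) = 0.199597
  x_5 = 1.578949 - 0.199597×(1.578949 - 1.418263)/(0.199597 - (-0.401995))
       = 1.525636
Iteration 5:
  f(1.578949) = 0.199597
  f(1.525636) = -0.025890
  x_6 = 1.525636 - (-0.025890)×(1.525636 - 1.578949)/(-0.025890 - 0.199597)
       = 1.531757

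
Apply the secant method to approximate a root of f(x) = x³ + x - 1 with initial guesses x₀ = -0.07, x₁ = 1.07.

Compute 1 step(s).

f(x) = x³ + x - 1
x₀ = -0.07, x₁ = 1.07

Secant formula: x_{n+1} = x_n - f(x_n)(x_n - x_{n-1})/(f(x_n) - f(x_{n-1}))

Iteration 1:
  f(-0.070000) = -1.070343
  f(1.070000) = 1.295043
  x_2 = 1.070000 - 1.295043×(1.070000 - (-0.070000))/(1.295043 - (-1.070343))
       = 0.445853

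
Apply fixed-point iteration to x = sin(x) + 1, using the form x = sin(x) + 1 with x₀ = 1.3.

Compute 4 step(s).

Equation: x = sin(x) + 1
Fixed-point form: x = sin(x) + 1
x₀ = 1.3

x_1 = g(1.300000) = 1.963558
x_2 = g(1.963558) = 1.923856
x_3 = g(1.923856) = 1.938319
x_4 = g(1.938319) = 1.933220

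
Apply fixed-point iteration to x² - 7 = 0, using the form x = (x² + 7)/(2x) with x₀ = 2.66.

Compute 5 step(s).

Equation: x² - 7 = 0
Fixed-point form: x = (x² + 7)/(2x)
x₀ = 2.66

x_1 = g(2.660000) = 2.645789
x_2 = g(2.645789) = 2.645751
x_3 = g(2.645751) = 2.645751
x_4 = g(2.645751) = 2.645751
x_5 = g(2.645751) = 2.645751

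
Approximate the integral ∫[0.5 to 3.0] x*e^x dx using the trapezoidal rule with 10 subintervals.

f(x) = x*e^x
a = 0.5, b = 3.0, n = 10
h = (b - a)/n = 0.250000

Trapezoidal rule: (h/2)[f(x₀) + 2f(x₁) + 2f(x₂) + ... + f(xₙ)]

x_0 = 0.5000, f(x_0) = 0.824361, coefficient = 1
x_1 = 0.7500, f(x_1) = 1.587750, coefficient = 2
x_2 = 1.0000, f(x_2) = 2.718282, coefficient = 2
x_3 = 1.2500, f(x_3) = 4.362929, coefficient = 2
x_4 = 1.5000, f(x_4) = 6.722534, coefficient = 2
x_5 = 1.7500, f(x_5) = 10.070555, coefficient = 2
x_6 = 2.0000, f(x_6) = 14.778112, coefficient = 2
x_7 = 2.2500, f(x_7) = 21.347406, coefficient = 2
x_8 = 2.5000, f(x_8) = 30.456235, coefficient = 2
x_9 = 2.7500, f(x_9) = 43.017238, coefficient = 2
x_10 = 3.0000, f(x_10) = 60.256611, coefficient = 1

I ≈ (0.250000/2) × 331.203050 = 41.400381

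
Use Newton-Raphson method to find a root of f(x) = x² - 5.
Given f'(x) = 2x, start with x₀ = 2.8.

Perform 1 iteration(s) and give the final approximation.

f(x) = x² - 5
f'(x) = 2x
x₀ = 2.8

Newton-Raphson formula: x_{n+1} = x_n - f(x_n)/f'(x_n)

Iteration 1:
  f(2.800000) = 2.840000
  f'(2.800000) = 5.600000
  x_1 = 2.800000 - 2.840000/5.600000 = 2.292857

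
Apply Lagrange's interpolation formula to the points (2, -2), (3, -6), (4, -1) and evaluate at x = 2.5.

Lagrange interpolation formula:
P(x) = Σ yᵢ × Lᵢ(x)
where Lᵢ(x) = Π_{j≠i} (x - xⱼ)/(xᵢ - xⱼ)

L_0(2.5) = (2.5 - 3)/(2 - 3) × (2.5 - 4)/(2 - 4) = 0.375000
L_1(2.5) = (2.5 - 2)/(3 - 2) × (2.5 - 4)/(3 - 4) = 0.750000
L_2(2.5) = (2.5 - 2)/(4 - 2) × (2.5 - 3)/(4 - 3) = -0.125000

P(2.5) = (-2)×L_0(2.5) + (-6)×L_1(2.5) + (-1)×L_2(2.5)
P(2.5) = -5.125000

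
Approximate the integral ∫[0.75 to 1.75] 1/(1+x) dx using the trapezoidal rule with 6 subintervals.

f(x) = 1/(1+x)
a = 0.75, b = 1.75, n = 6
h = (b - a)/n = 0.166667

Trapezoidal rule: (h/2)[f(x₀) + 2f(x₁) + 2f(x₂) + ... + f(xₙ)]

x_0 = 0.7500, f(x_0) = 0.571429, coefficient = 1
x_1 = 0.9167, f(x_1) = 0.521739, coefficient = 2
x_2 = 1.0833, f(x_2) = 0.480000, coefficient = 2
x_3 = 1.2500, f(x_3) = 0.444444, coefficient = 2
x_4 = 1.4167, f(x_4) = 0.413793, coefficient = 2
x_5 = 1.5833, f(x_5) = 0.387097, coefficient = 2
x_6 = 1.7500, f(x_6) = 0.363636, coefficient = 1

I ≈ (0.166667/2) × 5.429212 = 0.452434
Exact value: 0.451985
Error: 0.000449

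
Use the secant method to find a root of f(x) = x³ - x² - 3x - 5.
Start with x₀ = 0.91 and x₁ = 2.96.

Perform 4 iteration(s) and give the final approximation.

f(x) = x³ - x² - 3x - 5
x₀ = 0.91, x₁ = 2.96

Secant formula: x_{n+1} = x_n - f(x_n)(x_n - x_{n-1})/(f(x_n) - f(x_{n-1}))

Iteration 1:
  f(0.910000) = -7.804529
  f(2.960000) = 3.292736
  x_2 = 2.960000 - 3.292736×(2.960000 - 0.910000)/(3.292736 - (-7.804529))
       = 2.351732
Iteration 2:
  f(2.960000) = 3.292736
  f(2.351732) = -4.579246
  x_3 = 2.351732 - (-4.579246)×(2.351732 - 2.960000)/(-4.579246 - 3.292736)
       = 2.705570
Iteration 3:
  f(2.351732) = -4.579246
  f(2.705570) = -0.631746
  x_4 = 2.705570 - (-0.631746)×(2.705570 - 2.351732)/(-0.631746 - (-4.579246))
       = 2.762198
Iteration 4:
  f(2.705570) = -0.631746
  f(2.762198) = 0.158509
  x_5 = 2.762198 - 0.158509×(2.762198 - 2.705570)/(0.158509 - (-0.631746))
       = 2.750839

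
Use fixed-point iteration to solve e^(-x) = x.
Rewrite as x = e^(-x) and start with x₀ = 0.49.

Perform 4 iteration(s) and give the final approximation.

Equation: e^(-x) = x
Fixed-point form: x = e^(-x)
x₀ = 0.49

x_1 = g(0.490000) = 0.612626
x_2 = g(0.612626) = 0.541926
x_3 = g(0.541926) = 0.581627
x_4 = g(0.581627) = 0.558988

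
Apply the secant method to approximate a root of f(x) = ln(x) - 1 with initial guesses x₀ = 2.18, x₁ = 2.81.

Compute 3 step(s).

f(x) = ln(x) - 1
x₀ = 2.18, x₁ = 2.81

Secant formula: x_{n+1} = x_n - f(x_n)(x_n - x_{n-1})/(f(x_n) - f(x_{n-1}))

Iteration 1:
  f(2.180000) = -0.220675
  f(2.810000) = 0.033184
  x_2 = 2.810000 - 0.033184×(2.810000 - 2.180000)/(0.033184 - (-0.220675))
       = 2.727647
Iteration 2:
  f(2.810000) = 0.033184
  f(2.727647) = 0.003439
  x_3 = 2.727647 - 0.003439×(2.727647 - 2.810000)/(0.003439 - 0.033184)
       = 2.718125
Iteration 3:
  f(2.727647) = 0.003439
  f(2.718125) = -0.000058
  x_4 = 2.718125 - (-0.000058)×(2.718125 - 2.727647)/(-0.000058 - 0.003439)
       = 2.718282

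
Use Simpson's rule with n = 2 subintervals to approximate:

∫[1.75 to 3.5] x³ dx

f(x) = x³
a = 1.75, b = 3.5, n = 2
h = (b - a)/n = 0.875000

Simpson's rule: (h/3)[f(x₀) + 4f(x₁) + 2f(x₂) + ... + f(xₙ)]

x_0 = 1.7500, f(x_0) = 5.359375, coefficient = 1
x_1 = 2.6250, f(x_1) = 18.087891, coefficient = 4
x_2 = 3.5000, f(x_2) = 42.875000, coefficient = 1

I ≈ (0.875000/3) × 120.585938 = 35.170898
Exact value: 35.170898
Error: 0.000000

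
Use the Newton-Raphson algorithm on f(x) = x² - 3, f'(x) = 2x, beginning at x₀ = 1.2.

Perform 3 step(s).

f(x) = x² - 3
f'(x) = 2x
x₀ = 1.2

Newton-Raphson formula: x_{n+1} = x_n - f(x_n)/f'(x_n)

Iteration 1:
  f(1.200000) = -1.560000
  f'(1.200000) = 2.400000
  x_1 = 1.200000 - (-1.560000)/2.400000 = 1.850000
Iteration 2:
  f(1.850000) = 0.422500
  f'(1.850000) = 3.700000
  x_2 = 1.850000 - 0.422500/3.700000 = 1.735811
Iteration 3:
  f(1.735811) = 0.013039
  f'(1.735811) = 3.471622
  x_3 = 1.735811 - 0.013039/3.471622 = 1.732055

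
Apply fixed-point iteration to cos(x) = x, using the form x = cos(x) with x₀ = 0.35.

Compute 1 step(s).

Equation: cos(x) = x
Fixed-point form: x = cos(x)
x₀ = 0.35

x_1 = g(0.350000) = 0.939373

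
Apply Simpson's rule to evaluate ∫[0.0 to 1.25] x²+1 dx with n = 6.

f(x) = x²+1
a = 0.0, b = 1.25, n = 6
h = (b - a)/n = 0.208333

Simpson's rule: (h/3)[f(x₀) + 4f(x₁) + 2f(x₂) + ... + f(xₙ)]

x_0 = 0.0000, f(x_0) = 1.000000, coefficient = 1
x_1 = 0.2083, f(x_1) = 1.043403, coefficient = 4
x_2 = 0.4167, f(x_2) = 1.173611, coefficient = 2
x_3 = 0.6250, f(x_3) = 1.390625, coefficient = 4
x_4 = 0.8333, f(x_4) = 1.694444, coefficient = 2
x_5 = 1.0417, f(x_5) = 2.085069, coefficient = 4
x_6 = 1.2500, f(x_6) = 2.562500, coefficient = 1

I ≈ (0.208333/3) × 27.375000 = 1.901042
Exact value: 1.901042
Error: 0.000000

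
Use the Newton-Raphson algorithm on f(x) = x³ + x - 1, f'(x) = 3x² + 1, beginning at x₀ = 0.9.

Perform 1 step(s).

f(x) = x³ + x - 1
f'(x) = 3x² + 1
x₀ = 0.9

Newton-Raphson formula: x_{n+1} = x_n - f(x_n)/f'(x_n)

Iteration 1:
  f(0.900000) = 0.629000
  f'(0.900000) = 3.430000
  x_1 = 0.900000 - 0.629000/3.430000 = 0.716618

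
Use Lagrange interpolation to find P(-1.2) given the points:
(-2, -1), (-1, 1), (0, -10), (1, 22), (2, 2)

Lagrange interpolation formula:
P(x) = Σ yᵢ × Lᵢ(x)
where Lᵢ(x) = Π_{j≠i} (x - xⱼ)/(xᵢ - xⱼ)

L_0(-1.2) = (-1.2 - (-1))/(-2 - (-1)) × (-1.2 - 0)/(-2 - 0) × (-1.2 - 1)/(-2 - 1) × (-1.2 - 2)/(-2 - 2) = 0.070400
L_1(-1.2) = (-1.2 - (-2))/(-1 - (-2)) × (-1.2 - 0)/(-1 - 0) × (-1.2 - 1)/(-1 - 1) × (-1.2 - 2)/(-1 - 2) = 1.126400
L_2(-1.2) = (-1.2 - (-2))/(0 - (-2)) × (-1.2 - (-1))/(0 - (-1)) × (-1.2 - 1)/(0 - 1) × (-1.2 - 2)/(0 - 2) = -0.281600
L_3(-1.2) = (-1.2 - (-2))/(1 - (-2)) × (-1.2 - (-1))/(1 - (-1)) × (-1.2 - 0)/(1 - 0) × (-1.2 - 2)/(1 - 2) = 0.102400
L_4(-1.2) = (-1.2 - (-2))/(2 - (-2)) × (-1.2 - (-1))/(2 - (-1)) × (-1.2 - 0)/(2 - 0) × (-1.2 - 1)/(2 - 1) = -0.017600

P(-1.2) = (-1)×L_0(-1.2) + 1×L_1(-1.2) + (-10)×L_2(-1.2) + 22×L_3(-1.2) + 2×L_4(-1.2)
P(-1.2) = 6.089600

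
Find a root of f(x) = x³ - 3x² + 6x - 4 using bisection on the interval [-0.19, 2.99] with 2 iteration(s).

f(x) = x³ - 3x² + 6x - 4
Initial interval: [-0.19, 2.99]

Iteration 1:
  c_1 = (-0.190000 + 2.990000)/2 = 1.400000
  f(c_1) = f(1.400000) = 1.264000
  f(a) × f(c) < 0, new interval: [-0.190000, 1.400000]
Iteration 2:
  c_2 = (-0.190000 + 1.400000)/2 = 0.605000
  f(c_2) = f(0.605000) = -1.246630
  f(a) × f(c) ≥ 0, new interval: [0.605000, 1.400000]

After 2 iteration(s), the approximation is c_2 = 0.605000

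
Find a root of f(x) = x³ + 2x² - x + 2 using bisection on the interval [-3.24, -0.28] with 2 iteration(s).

f(x) = x³ + 2x² - x + 2
Initial interval: [-3.24, -0.28]

Iteration 1:
  c_1 = (-3.240000 + (-0.280000))/2 = -1.760000
  f(c_1) = f(-1.760000) = 4.503424
  f(a) × f(c) < 0, new interval: [-3.240000, -1.760000]
Iteration 2:
  c_2 = (-3.240000 + (-1.760000))/2 = -2.500000
  f(c_2) = f(-2.500000) = 1.375000
  f(a) × f(c) < 0, new interval: [-3.240000, -2.500000]

After 2 iteration(s), the approximation is c_2 = -2.500000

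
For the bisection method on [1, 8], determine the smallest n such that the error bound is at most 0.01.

We need (b-a)/2^n ≤ 0.01
(8 - 1)/2^n ≤ 0.01
7/2^n ≤ 0.01
2^n ≥ 700
n ≥ log₂(700) = 9.45
n ≥ 10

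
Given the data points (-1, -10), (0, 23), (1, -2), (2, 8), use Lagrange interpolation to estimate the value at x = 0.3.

Lagrange interpolation formula:
P(x) = Σ yᵢ × Lᵢ(x)
where Lᵢ(x) = Π_{j≠i} (x - xⱼ)/(xᵢ - xⱼ)

L_0(0.3) = (0.3 - 0)/(-1 - 0) × (0.3 - 1)/(-1 - 1) × (0.3 - 2)/(-1 - 2) = -0.059500
L_1(0.3) = (0.3 - (-1))/(0 - (-1)) × (0.3 - 1)/(0 - 1) × (0.3 - 2)/(0 - 2) = 0.773500
L_2(0.3) = (0.3 - (-1))/(1 - (-1)) × (0.3 - 0)/(1 - 0) × (0.3 - 2)/(1 - 2) = 0.331500
L_3(0.3) = (0.3 - (-1))/(2 - (-1)) × (0.3 - 0)/(2 - 0) × (0.3 - 1)/(2 - 1) = -0.045500

P(0.3) = (-10)×L_0(0.3) + 23×L_1(0.3) + (-2)×L_2(0.3) + 8×L_3(0.3)
P(0.3) = 17.358500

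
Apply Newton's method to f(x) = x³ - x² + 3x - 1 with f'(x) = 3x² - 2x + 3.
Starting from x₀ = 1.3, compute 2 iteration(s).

f(x) = x³ - x² + 3x - 1
f'(x) = 3x² - 2x + 3
x₀ = 1.3

Newton-Raphson formula: x_{n+1} = x_n - f(x_n)/f'(x_n)

Iteration 1:
  f(1.300000) = 3.407000
  f'(1.300000) = 5.470000
  x_1 = 1.300000 - 3.407000/5.470000 = 0.677148
Iteration 2:
  f(0.677148) = 0.883407
  f'(0.677148) = 3.021292
  x_2 = 0.677148 - 0.883407/3.021292 = 0.384754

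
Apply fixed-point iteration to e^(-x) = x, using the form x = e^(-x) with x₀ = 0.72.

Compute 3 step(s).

Equation: e^(-x) = x
Fixed-point form: x = e^(-x)
x₀ = 0.72

x_1 = g(0.720000) = 0.486752
x_2 = g(0.486752) = 0.614619
x_3 = g(0.614619) = 0.540847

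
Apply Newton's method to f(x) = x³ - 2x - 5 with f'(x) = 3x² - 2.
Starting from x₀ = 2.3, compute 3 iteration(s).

f(x) = x³ - 2x - 5
f'(x) = 3x² - 2
x₀ = 2.3

Newton-Raphson formula: x_{n+1} = x_n - f(x_n)/f'(x_n)

Iteration 1:
  f(2.300000) = 2.567000
  f'(2.300000) = 13.870000
  x_1 = 2.300000 - 2.567000/13.870000 = 2.114924
Iteration 2:
  f(2.114924) = 0.230006
  f'(2.114924) = 11.418714
  x_2 = 2.114924 - 0.230006/11.418714 = 2.094781
Iteration 3:
  f(2.094781) = 0.002566
  f'(2.094781) = 11.164327
  x_3 = 2.094781 - 0.002566/11.164327 = 2.094552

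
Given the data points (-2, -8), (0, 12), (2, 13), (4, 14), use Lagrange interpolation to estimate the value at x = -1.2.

Lagrange interpolation formula:
P(x) = Σ yᵢ × Lᵢ(x)
where Lᵢ(x) = Π_{j≠i} (x - xⱼ)/(xᵢ - xⱼ)

L_0(-1.2) = (-1.2 - 0)/(-2 - 0) × (-1.2 - 2)/(-2 - 2) × (-1.2 - 4)/(-2 - 4) = 0.416000
L_1(-1.2) = (-1.2 - (-2))/(0 - (-2)) × (-1.2 - 2)/(0 - 2) × (-1.2 - 4)/(0 - 4) = 0.832000
L_2(-1.2) = (-1.2 - (-2))/(2 - (-2)) × (-1.2 - 0)/(2 - 0) × (-1.2 - 4)/(2 - 4) = -0.312000
L_3(-1.2) = (-1.2 - (-2))/(4 - (-2)) × (-1.2 - 0)/(4 - 0) × (-1.2 - 2)/(4 - 2) = 0.064000

P(-1.2) = (-8)×L_0(-1.2) + 12×L_1(-1.2) + 13×L_2(-1.2) + 14×L_3(-1.2)
P(-1.2) = 3.496000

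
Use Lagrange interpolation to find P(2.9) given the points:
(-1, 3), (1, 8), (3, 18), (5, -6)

Lagrange interpolation formula:
P(x) = Σ yᵢ × Lᵢ(x)
where Lᵢ(x) = Π_{j≠i} (x - xⱼ)/(xᵢ - xⱼ)

L_0(2.9) = (2.9 - 1)/(-1 - 1) × (2.9 - 3)/(-1 - 3) × (2.9 - 5)/(-1 - 5) = -0.008313
L_1(2.9) = (2.9 - (-1))/(1 - (-1)) × (2.9 - 3)/(1 - 3) × (2.9 - 5)/(1 - 5) = 0.051188
L_2(2.9) = (2.9 - (-1))/(3 - (-1)) × (2.9 - 1)/(3 - 1) × (2.9 - 5)/(3 - 5) = 0.972562
L_3(2.9) = (2.9 - (-1))/(5 - (-1)) × (2.9 - 1)/(5 - 1) × (2.9 - 3)/(5 - 3) = -0.015438

P(2.9) = 3×L_0(2.9) + 8×L_1(2.9) + 18×L_2(2.9) + (-6)×L_3(2.9)
P(2.9) = 17.983313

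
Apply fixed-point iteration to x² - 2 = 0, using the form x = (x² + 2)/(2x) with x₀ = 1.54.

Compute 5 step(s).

Equation: x² - 2 = 0
Fixed-point form: x = (x² + 2)/(2x)
x₀ = 1.54

x_1 = g(1.540000) = 1.419351
x_2 = g(1.419351) = 1.414223
x_3 = g(1.414223) = 1.414214
x_4 = g(1.414214) = 1.414214
x_5 = g(1.414214) = 1.414214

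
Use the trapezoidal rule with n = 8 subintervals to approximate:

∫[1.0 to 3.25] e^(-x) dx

f(x) = e^(-x)
a = 1.0, b = 3.25, n = 8
h = (b - a)/n = 0.281250

Trapezoidal rule: (h/2)[f(x₀) + 2f(x₁) + 2f(x₂) + ... + f(xₙ)]

x_0 = 1.0000, f(x_0) = 0.367879, coefficient = 1
x_1 = 1.2812, f(x_1) = 0.277690, coefficient = 2
x_2 = 1.5625, f(x_2) = 0.209611, coefficient = 2
x_3 = 1.8438, f(x_3) = 0.158223, coefficient = 2
x_4 = 2.1250, f(x_4) = 0.119433, coefficient = 2
x_5 = 2.4062, f(x_5) = 0.090153, coefficient = 2
x_6 = 2.6875, f(x_6) = 0.068051, coefficient = 2
x_7 = 2.9688, f(x_7) = 0.051367, coefficient = 2
x_8 = 3.2500, f(x_8) = 0.038774, coefficient = 1

I ≈ (0.281250/2) × 2.355710 = 0.331272
Exact value: 0.329105
Error: 0.002167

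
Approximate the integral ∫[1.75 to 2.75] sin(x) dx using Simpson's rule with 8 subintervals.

f(x) = sin(x)
a = 1.75, b = 2.75, n = 8
h = (b - a)/n = 0.125000

Simpson's rule: (h/3)[f(x₀) + 4f(x₁) + 2f(x₂) + ... + f(xₙ)]

x_0 = 1.7500, f(x_0) = 0.983986, coefficient = 1
x_1 = 1.8750, f(x_1) = 0.954086, coefficient = 4
x_2 = 2.0000, f(x_2) = 0.909297, coefficient = 2
x_3 = 2.1250, f(x_3) = 0.850320, coefficient = 4
x_4 = 2.2500, f(x_4) = 0.778073, coefficient = 2
x_5 = 2.3750, f(x_5) = 0.693685, coefficient = 4
x_6 = 2.5000, f(x_6) = 0.598472, coefficient = 2
x_7 = 2.6250, f(x_7) = 0.493920, coefficient = 4
x_8 = 2.7500, f(x_8) = 0.381661, coefficient = 1

I ≈ (0.125000/3) × 17.905376 = 0.746057
Exact value: 0.746056
Error: 0.000001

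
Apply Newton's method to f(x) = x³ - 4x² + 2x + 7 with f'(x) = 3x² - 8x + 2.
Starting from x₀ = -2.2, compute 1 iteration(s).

f(x) = x³ - 4x² + 2x + 7
f'(x) = 3x² - 8x + 2
x₀ = -2.2

Newton-Raphson formula: x_{n+1} = x_n - f(x_n)/f'(x_n)

Iteration 1:
  f(-2.200000) = -27.408000
  f'(-2.200000) = 34.120000
  x_1 = -2.200000 - (-27.408000)/34.120000 = -1.396717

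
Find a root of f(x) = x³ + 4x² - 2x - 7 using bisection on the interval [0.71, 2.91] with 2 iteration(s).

f(x) = x³ + 4x² - 2x - 7
Initial interval: [0.71, 2.91]

Iteration 1:
  c_1 = (0.710000 + 2.910000)/2 = 1.810000
  f(c_1) = f(1.810000) = 8.414141
  f(a) × f(c) < 0, new interval: [0.710000, 1.810000]
Iteration 2:
  c_2 = (0.710000 + 1.810000)/2 = 1.260000
  f(c_2) = f(1.260000) = -1.169224
  f(a) × f(c) ≥ 0, new interval: [1.260000, 1.810000]

After 2 iteration(s), the approximation is c_2 = 1.260000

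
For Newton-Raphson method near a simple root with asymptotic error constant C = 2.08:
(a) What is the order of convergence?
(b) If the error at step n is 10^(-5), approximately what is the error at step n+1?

(a) Newton-Raphson has quadratic (order 2) convergence near simple roots.
    This means |e_{n+1}| ≈ C|e_n|².

(b) With |e_n| = 10^(-5) and C = 2.08:
    |e_{n+1}| ≈ 2.08 × (10^(-5))² = 2.08 × 10^(-10)

(a) 2 (quadratic); (b) |e_{n+1}| ≈ 2.080e-10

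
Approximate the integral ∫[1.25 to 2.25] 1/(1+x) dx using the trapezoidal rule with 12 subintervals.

f(x) = 1/(1+x)
a = 1.25, b = 2.25, n = 12
h = (b - a)/n = 0.083333

Trapezoidal rule: (h/2)[f(x₀) + 2f(x₁) + 2f(x₂) + ... + f(xₙ)]

x_0 = 1.2500, f(x_0) = 0.444444, coefficient = 1
x_1 = 1.3333, f(x_1) = 0.428571, coefficient = 2
x_2 = 1.4167, f(x_2) = 0.413793, coefficient = 2
x_3 = 1.5000, f(x_3) = 0.400000, coefficient = 2
x_4 = 1.5833, f(x_4) = 0.387097, coefficient = 2
x_5 = 1.6667, f(x_5) = 0.375000, coefficient = 2
x_6 = 1.7500, f(x_6) = 0.363636, coefficient = 2
x_7 = 1.8333, f(x_7) = 0.352941, coefficient = 2
x_8 = 1.9167, f(x_8) = 0.342857, coefficient = 2
x_9 = 2.0000, f(x_9) = 0.333333, coefficient = 2
x_10 = 2.0833, f(x_10) = 0.324324, coefficient = 2
x_11 = 2.1667, f(x_11) = 0.315789, coefficient = 2
x_12 = 2.2500, f(x_12) = 0.307692, coefficient = 1

I ≈ (0.083333/2) × 8.826823 = 0.367784
Exact value: 0.367725
Error: 0.000060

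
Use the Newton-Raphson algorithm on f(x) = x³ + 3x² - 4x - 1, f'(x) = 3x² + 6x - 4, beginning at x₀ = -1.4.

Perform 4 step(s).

f(x) = x³ + 3x² - 4x - 1
f'(x) = 3x² + 6x - 4
x₀ = -1.4

Newton-Raphson formula: x_{n+1} = x_n - f(x_n)/f'(x_n)

Iteration 1:
  f(-1.400000) = 7.736000
  f'(-1.400000) = -6.520000
  x_1 = -1.400000 - 7.736000/(-6.520000) = -0.213497
Iteration 2:
  f(-0.213497) = -0.019001
  f'(-0.213497) = -5.144239
  x_2 = -0.213497 - (-0.019001)/(-5.144239) = -0.217191
Iteration 3:
  f(-0.217191) = 0.000032
  f'(-0.217191) = -5.161628
  x_3 = -0.217191 - 0.000032/(-5.161628) = -0.217184
Iteration 4:
  f(-0.217184) = 0.000000
  f'(-0.217184) = -5.161599
  x_4 = -0.217184 - 0.000000/(-5.161599) = -0.217184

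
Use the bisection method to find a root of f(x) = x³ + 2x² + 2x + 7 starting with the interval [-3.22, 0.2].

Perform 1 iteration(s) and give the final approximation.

f(x) = x³ + 2x² + 2x + 7
Initial interval: [-3.22, 0.2]

Iteration 1:
  c_1 = (-3.220000 + 0.200000)/2 = -1.510000
  f(c_1) = f(-1.510000) = 5.097249
  f(a) × f(c) < 0, new interval: [-3.220000, -1.510000]

After 1 iteration(s), the approximation is c_1 = -1.510000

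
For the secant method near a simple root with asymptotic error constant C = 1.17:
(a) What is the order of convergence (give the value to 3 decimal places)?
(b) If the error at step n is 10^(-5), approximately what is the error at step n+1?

(a) Secant method has superlinear convergence with order φ = (1+√5)/2 ≈ 1.618.
    This means |e_{n+1}| ≈ C|e_n|^1.618.

(b) With |e_n| = 10^(-5) and C = 1.17:
    |e_{n+1}| ≈ 1.17 × (10^(-5))^1.618 = 1.17 × 10^(-8.09)

(a) ≈ 1.618 (golden ratio); (b) |e_{n+1}| ≈ 9.506e-09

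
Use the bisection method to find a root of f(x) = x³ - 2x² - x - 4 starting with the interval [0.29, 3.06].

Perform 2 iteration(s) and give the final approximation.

f(x) = x³ - 2x² - x - 4
Initial interval: [0.29, 3.06]

Iteration 1:
  c_1 = (0.290000 + 3.060000)/2 = 1.675000
  f(c_1) = f(1.675000) = -6.586828
  f(a) × f(c) ≥ 0, new interval: [1.675000, 3.060000]
Iteration 2:
  c_2 = (1.675000 + 3.060000)/2 = 2.367500
  f(c_2) = f(2.367500) = -4.307642
  f(a) × f(c) ≥ 0, new interval: [2.367500, 3.060000]

After 2 iteration(s), the approximation is c_2 = 2.367500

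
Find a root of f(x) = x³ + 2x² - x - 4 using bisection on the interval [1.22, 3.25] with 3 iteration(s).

f(x) = x³ + 2x² - x - 4
Initial interval: [1.22, 3.25]

Iteration 1:
  c_1 = (1.220000 + 3.250000)/2 = 2.235000
  f(c_1) = f(2.235000) = 14.919778
  f(a) × f(c) < 0, new interval: [1.220000, 2.235000]
Iteration 2:
  c_2 = (1.220000 + 2.235000)/2 = 1.727500
  f(c_2) = f(1.727500) = 5.396315
  f(a) × f(c) < 0, new interval: [1.220000, 1.727500]
Iteration 3:
  c_3 = (1.220000 + 1.727500)/2 = 1.473750
  f(c_3) = f(1.473750) = 2.071023
  f(a) × f(c) < 0, new interval: [1.220000, 1.473750]

After 3 iteration(s), the approximation is c_3 = 1.473750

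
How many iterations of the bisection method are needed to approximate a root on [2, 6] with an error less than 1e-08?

We need (b-a)/2^n ≤ 1e-08
(6 - 2)/2^n ≤ 1e-08
4/2^n ≤ 1e-08
2^n ≥ 400000000
n ≥ log₂(400000000) = 28.58
n ≥ 29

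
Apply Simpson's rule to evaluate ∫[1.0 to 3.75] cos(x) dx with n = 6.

f(x) = cos(x)
a = 1.0, b = 3.75, n = 6
h = (b - a)/n = 0.458333

Simpson's rule: (h/3)[f(x₀) + 4f(x₁) + 2f(x₂) + ... + f(xₙ)]

x_0 = 1.0000, f(x_0) = 0.540302, coefficient = 1
x_1 = 1.4583, f(x_1) = 0.112226, coefficient = 4
x_2 = 1.9167, f(x_2) = -0.339016, coefficient = 2
x_3 = 2.3750, f(x_3) = -0.720278, coefficient = 4
x_4 = 2.8333, f(x_4) = -0.952863, coefficient = 2
x_5 = 3.2917, f(x_5) = -0.988760, coefficient = 4
x_6 = 3.7500, f(x_6) = -0.820559, coefficient = 1

I ≈ (0.458333/3) × -9.251264 = -1.413388
Exact value: -1.413032
Error: 0.000355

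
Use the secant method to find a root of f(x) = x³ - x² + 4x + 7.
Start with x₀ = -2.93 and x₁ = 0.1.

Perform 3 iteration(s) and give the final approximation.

f(x) = x³ - x² + 4x + 7
x₀ = -2.93, x₁ = 0.1

Secant formula: x_{n+1} = x_n - f(x_n)(x_n - x_{n-1})/(f(x_n) - f(x_{n-1}))

Iteration 1:
  f(-2.930000) = -38.458657
  f(0.100000) = 7.391000
  x_2 = 0.100000 - 7.391000×(0.100000 - (-2.930000))/(7.391000 - (-38.458657))
       = -0.388438
Iteration 2:
  f(0.100000) = 7.391000
  f(-0.388438) = 5.236753
  x_3 = -0.388438 - 5.236753×(-0.388438 - 0.100000)/(5.236753 - 7.391000)
       = -1.575782
Iteration 3:
  f(-0.388438) = 5.236753
  f(-1.575782) = -5.699020
  x_4 = -1.575782 - (-5.699020)×(-1.575782 - (-0.388438))/(-5.699020 - 5.236753)
       = -0.957015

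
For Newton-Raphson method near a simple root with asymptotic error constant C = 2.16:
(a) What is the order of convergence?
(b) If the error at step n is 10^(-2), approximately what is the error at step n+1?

(a) Newton-Raphson has quadratic (order 2) convergence near simple roots.
    This means |e_{n+1}| ≈ C|e_n|².

(b) With |e_n| = 10^(-2) and C = 2.16:
    |e_{n+1}| ≈ 2.16 × (10^(-2))² = 2.16 × 10^(-4)

(a) 2 (quadratic); (b) |e_{n+1}| ≈ 2.160e-04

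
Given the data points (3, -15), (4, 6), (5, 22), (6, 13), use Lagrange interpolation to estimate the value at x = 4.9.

Lagrange interpolation formula:
P(x) = Σ yᵢ × Lᵢ(x)
where Lᵢ(x) = Π_{j≠i} (x - xⱼ)/(xᵢ - xⱼ)

L_0(4.9) = (4.9 - 4)/(3 - 4) × (4.9 - 5)/(3 - 5) × (4.9 - 6)/(3 - 6) = -0.016500
L_1(4.9) = (4.9 - 3)/(4 - 3) × (4.9 - 5)/(4 - 5) × (4.9 - 6)/(4 - 6) = 0.104500
L_2(4.9) = (4.9 - 3)/(5 - 3) × (4.9 - 4)/(5 - 4) × (4.9 - 6)/(5 - 6) = 0.940500
L_3(4.9) = (4.9 - 3)/(6 - 3) × (4.9 - 4)/(6 - 4) × (4.9 - 5)/(6 - 5) = -0.028500

P(4.9) = (-15)×L_0(4.9) + 6×L_1(4.9) + 22×L_2(4.9) + 13×L_3(4.9)
P(4.9) = 21.195000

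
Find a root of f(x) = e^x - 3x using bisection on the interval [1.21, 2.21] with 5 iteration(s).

f(x) = e^x - 3x
Initial interval: [1.21, 2.21]

Iteration 1:
  c_1 = (1.210000 + 2.210000)/2 = 1.710000
  f(c_1) = f(1.710000) = 0.398961
  f(a) × f(c) < 0, new interval: [1.210000, 1.710000]
Iteration 2:
  c_2 = (1.210000 + 1.710000)/2 = 1.460000
  f(c_2) = f(1.460000) = -0.074040
  f(a) × f(c) ≥ 0, new interval: [1.460000, 1.710000]
Iteration 3:
  c_3 = (1.460000 + 1.710000)/2 = 1.585000
  f(c_3) = f(1.585000) = 0.124291
  f(a) × f(c) < 0, new interval: [1.460000, 1.585000]
Iteration 4:
  c_4 = (1.460000 + 1.585000)/2 = 1.522500
  f(c_4) = f(1.522500) = 0.016170
  f(a) × f(c) < 0, new interval: [1.460000, 1.522500]
Iteration 5:
  c_5 = (1.460000 + 1.522500)/2 = 1.491250
  f(c_5) = f(1.491250) = -0.031105
  f(a) × f(c) ≥ 0, new interval: [1.491250, 1.522500]

After 5 iteration(s), the approximation is c_5 = 1.491250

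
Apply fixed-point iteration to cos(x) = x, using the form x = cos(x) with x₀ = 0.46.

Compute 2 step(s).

Equation: cos(x) = x
Fixed-point form: x = cos(x)
x₀ = 0.46

x_1 = g(0.460000) = 0.896052
x_2 = g(0.896052) = 0.624697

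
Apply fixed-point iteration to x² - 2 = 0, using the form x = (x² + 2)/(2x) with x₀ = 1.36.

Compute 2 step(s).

Equation: x² - 2 = 0
Fixed-point form: x = (x² + 2)/(2x)
x₀ = 1.36

x_1 = g(1.360000) = 1.415294
x_2 = g(1.415294) = 1.414214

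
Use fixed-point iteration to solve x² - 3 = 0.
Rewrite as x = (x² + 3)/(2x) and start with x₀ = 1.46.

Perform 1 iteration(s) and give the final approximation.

Equation: x² - 3 = 0
Fixed-point form: x = (x² + 3)/(2x)
x₀ = 1.46

x_1 = g(1.460000) = 1.757397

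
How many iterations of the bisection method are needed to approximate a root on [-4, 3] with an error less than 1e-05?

We need (b-a)/2^n ≤ 1e-05
(3 - (-4))/2^n ≤ 1e-05
7/2^n ≤ 1e-05
2^n ≥ 700000
n ≥ log₂(700000) = 19.42
n ≥ 20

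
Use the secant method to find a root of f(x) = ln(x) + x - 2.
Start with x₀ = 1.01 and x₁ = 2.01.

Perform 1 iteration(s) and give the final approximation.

f(x) = ln(x) + x - 2
x₀ = 1.01, x₁ = 2.01

Secant formula: x_{n+1} = x_n - f(x_n)(x_n - x_{n-1})/(f(x_n) - f(x_{n-1}))

Iteration 1:
  f(1.010000) = -0.980050
  f(2.010000) = 0.708135
  x_2 = 2.010000 - 0.708135×(2.010000 - 1.010000)/(0.708135 - (-0.980050))
       = 1.590535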